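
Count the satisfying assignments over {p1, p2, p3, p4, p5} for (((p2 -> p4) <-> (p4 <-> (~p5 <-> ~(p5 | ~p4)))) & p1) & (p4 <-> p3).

6

Initial set: {T ((((p2 -> p4) <-> (p4 <-> (~p5 <-> ~(p5 | ~p4)))) & p1) & (p4 <-> p3))}.
T ((((p2 -> p4) <-> (p4 <-> (~p5 <-> ~(p5 | ~p4)))) & p1) & (p4 <-> p3)): α-rule — add T (((p2 -> p4) <-> (p4 <-> (~p5 <-> ~(p5 | ~p4)))) & p1), T (p4 <-> p3).
T (((p2 -> p4) <-> (p4 <-> (~p5 <-> ~(p5 | ~p4)))) & p1): α-rule — add T ((p2 -> p4) <-> (p4 <-> (~p5 <-> ~(p5 | ~p4)))), T p1.
T (p4 <-> p3): β-rule — branch into T p4, T p3  //  F p4, F p3.
  branch 1 (add T p4, T p3):
    T ((p2 -> p4) <-> (p4 <-> (~p5 <-> ~(p5 | ~p4)))): β-rule — branch into T (p2 -> p4), T (p4 <-> (~p5 <-> ~(p5 | ~p4)))  //  F (p2 -> p4), F (p4 <-> (~p5 <-> ~(p5 | ~p4))).
      branch 1.1 (add T (p2 -> p4), T (p4 <-> (~p5 <-> ~(p5 | ~p4)))):
        T (p2 -> p4): β-rule — branch into F p2  //  T p4.
          branch 1.1.1 (add F p2):
            T (p4 <-> (~p5 <-> ~(p5 | ~p4))): β-rule — branch into T p4, T (~p5 <-> ~(p5 | ~p4))  //  F p4, F (~p5 <-> ~(p5 | ~p4)).
              branch 1.1.1.1 (add T p4, T (~p5 <-> ~(p5 | ~p4))):
                T (~p5 <-> ~(p5 | ~p4)): β-rule — branch into T ~p5, T ~(p5 | ~p4)  //  F ~p5, F ~(p5 | ~p4).
                  branch 1.1.1.1.1 (add T ~p5, T ~(p5 | ~p4)):
                    T ~(p5 | ~p4): α-rule — add F p5, F ~p4.
                    ○ open, literals {p1=1, p2=0, p3=1, p4=1, p5=0}.
                  branch 1.1.1.1.2 (add F ~p5, F ~(p5 | ~p4)):
                    F ~(p5 | ~p4): β-rule — branch into T p5  //  T ~p4.
                      branch 1.1.1.1.2.1 (add T p5):
                        ○ open, literals {p1=1, p2=0, p3=1, p4=1, p5=1}.
                      branch 1.1.1.1.2.2 (add T ~p4):
                        × closes — contains both p4 and ~p4.
              branch 1.1.1.2 (add F p4, F (~p5 <-> ~(p5 | ~p4))):
                × closes — contains both p4 and ~p4.
          branch 1.1.2 (add T p4):
            T (p4 <-> (~p5 <-> ~(p5 | ~p4))): β-rule — branch into T p4, T (~p5 <-> ~(p5 | ~p4))  //  F p4, F (~p5 <-> ~(p5 | ~p4)).
              branch 1.1.2.1 (add T p4, T (~p5 <-> ~(p5 | ~p4))):
                T (~p5 <-> ~(p5 | ~p4)): β-rule — branch into T ~p5, T ~(p5 | ~p4)  //  F ~p5, F ~(p5 | ~p4).
                  branch 1.1.2.1.1 (add T ~p5, T ~(p5 | ~p4)):
                    T ~(p5 | ~p4): α-rule — add F p5, F ~p4.
                    ○ open, literals {p1=1, p3=1, p4=1, p5=0}.
                  branch 1.1.2.1.2 (add F ~p5, F ~(p5 | ~p4)):
                    F ~(p5 | ~p4): β-rule — branch into T p5  //  T ~p4.
                      branch 1.1.2.1.2.1 (add T p5):
                        ○ open, literals {p1=1, p3=1, p4=1, p5=1}.
                      branch 1.1.2.1.2.2 (add T ~p4):
                        × closes — contains both p4 and ~p4.
              branch 1.1.2.2 (add F p4, F (~p5 <-> ~(p5 | ~p4))):
                × closes — contains both p4 and ~p4.
      branch 1.2 (add F (p2 -> p4), F (p4 <-> (~p5 <-> ~(p5 | ~p4)))):
        F (p2 -> p4): α-rule — add T p2, F p4.
        × closes — contains both p4 and ~p4.
  branch 2 (add F p4, F p3):
    T ((p2 -> p4) <-> (p4 <-> (~p5 <-> ~(p5 | ~p4)))): β-rule — branch into T (p2 -> p4), T (p4 <-> (~p5 <-> ~(p5 | ~p4)))  //  F (p2 -> p4), F (p4 <-> (~p5 <-> ~(p5 | ~p4))).
      branch 2.1 (add T (p2 -> p4), T (p4 <-> (~p5 <-> ~(p5 | ~p4)))):
        T (p2 -> p4): β-rule — branch into F p2  //  T p4.
          branch 2.1.1 (add F p2):
            T (p4 <-> (~p5 <-> ~(p5 | ~p4))): β-rule — branch into T p4, T (~p5 <-> ~(p5 | ~p4))  //  F p4, F (~p5 <-> ~(p5 | ~p4)).
              branch 2.1.1.1 (add T p4, T (~p5 <-> ~(p5 | ~p4))):
                × closes — contains both p4 and ~p4.
              branch 2.1.1.2 (add F p4, F (~p5 <-> ~(p5 | ~p4))):
                F (~p5 <-> ~(p5 | ~p4)): β-rule — branch into T ~p5, F ~(p5 | ~p4)  //  F ~p5, T ~(p5 | ~p4).
                  branch 2.1.1.2.1 (add T ~p5, F ~(p5 | ~p4)):
                    F ~(p5 | ~p4): β-rule — branch into T p5  //  T ~p4.
                      branch 2.1.1.2.1.1 (add T p5):
                        × closes — contains both p5 and ~p5.
                      branch 2.1.1.2.1.2 (add T ~p4):
                        ○ open, literals {p1=1, p2=0, p3=0, p4=0, p5=0}.
                  branch 2.1.1.2.2 (add F ~p5, T ~(p5 | ~p4)):
                    T ~(p5 | ~p4): α-rule — add F p5, F ~p4.
                    × closes — contains both p5 and ~p5.
          branch 2.1.2 (add T p4):
            × closes — contains both p4 and ~p4.
      branch 2.2 (add F (p2 -> p4), F (p4 <-> (~p5 <-> ~(p5 | ~p4)))):
        F (p2 -> p4): α-rule — add T p2, F p4.
        F (p4 <-> (~p5 <-> ~(p5 | ~p4))): β-rule — branch into T p4, F (~p5 <-> ~(p5 | ~p4))  //  F p4, T (~p5 <-> ~(p5 | ~p4)).
          branch 2.2.1 (add T p4, F (~p5 <-> ~(p5 | ~p4))):
            × closes — contains both p4 and ~p4.
          branch 2.2.2 (add F p4, T (~p5 <-> ~(p5 | ~p4))):
            T (~p5 <-> ~(p5 | ~p4)): β-rule — branch into T ~p5, T ~(p5 | ~p4)  //  F ~p5, F ~(p5 | ~p4).
              branch 2.2.2.1 (add T ~p5, T ~(p5 | ~p4)):
                T ~(p5 | ~p4): α-rule — add F p5, F ~p4.
                × closes — contains both p4 and ~p4.
              branch 2.2.2.2 (add F ~p5, F ~(p5 | ~p4)):
                F ~(p5 | ~p4): β-rule — branch into T p5  //  T ~p4.
                  branch 2.2.2.2.1 (add T p5):
                    ○ open, literals {p1=1, p2=1, p3=0, p4=0, p5=1}.
                  branch 2.2.2.2.2 (add T ~p4):
                    ○ open, literals {p1=1, p2=1, p3=0, p4=0, p5=1}.
11 branches closed, 7 open.
Each open branch fixes some atoms; the unmentioned ones are free. Counting distinct full assignments: branch {p1=1, p2=0, p3=1, p4=1, p5=0} (none free) contributes 1 new; branch {p1=1, p2=0, p3=1, p4=1, p5=1} (none free) contributes 1 new; branch {p1=1, p3=1, p4=1, p5=0} (p2) contributes 1 new; branch {p1=1, p3=1, p4=1, p5=1} (p2) contributes 1 new; branch {p1=1, p2=0, p3=0, p4=0, p5=0} (none free) contributes 1 new; branch {p1=1, p2=1, p3=0, p4=0, p5=1} (none free) contributes 1 new; branch {p1=1, p2=1, p3=0, p4=0, p5=1} (none free) contributes 0 new. Total: 6.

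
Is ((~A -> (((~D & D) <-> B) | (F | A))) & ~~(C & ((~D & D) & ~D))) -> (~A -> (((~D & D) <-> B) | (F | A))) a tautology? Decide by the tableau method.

Assume the negation and expand:
Initial set: {~(((~A -> (((~D & D) <-> B) | (F | A))) & ~~(C & ((~D & D) & ~D))) -> (~A -> (((~D & D) <-> B) | (F | A))))}.
~(((~A -> (((~D & D) <-> B) | (F | A))) & ~~(C & ((~D & D) & ~D))) -> (~A -> (((~D & D) <-> B) | (F | A)))): α-rule — add ((~A -> (((~D & D) <-> B) | (F | A))) & ~~(C & ((~D & D) & ~D))), ~(~A -> (((~D & D) <-> B) | (F | A))).
((~A -> (((~D & D) <-> B) | (F | A))) & ~~(C & ((~D & D) & ~D))): α-rule — add (~A -> (((~D & D) <-> B) | (F | A))), ~~(C & ((~D & D) & ~D)).
~(~A -> (((~D & D) <-> B) | (F | A))): α-rule — add ~A, ~(((~D & D) <-> B) | (F | A)).
~~(C & ((~D & D) & ~D)): drop double negation, giving (C & ((~D & D) & ~D)).
~(((~D & D) <-> B) | (F | A)): α-rule — add ~((~D & D) <-> B), ~(F | A).
(C & ((~D & D) & ~D)): α-rule — add C, ((~D & D) & ~D).
~(F | A): α-rule — add ~F, ~A.
((~D & D) & ~D): α-rule — add (~D & D), ~D.
(~D & D): α-rule — add ~D, D.
× closes — contains both D and ~D.
All 1 branch closes.
Every branch closed, so the negation is unsatisfiable and the formula is valid.

Valid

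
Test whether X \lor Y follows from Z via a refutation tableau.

Initial set: {Z; \lnot (X \lor Y)}.
\lnot (X \lor Y): α-rule — add \lnot X, \lnot Y.
○ open, literals {X=false, Y=false, Z=true}.
0 branches closed, 1 open.
An open branch gives a countermodel: X=false, Y=false, Z=true (unmentioned atoms arbitrary); the premises hold there but the conclusion fails.

No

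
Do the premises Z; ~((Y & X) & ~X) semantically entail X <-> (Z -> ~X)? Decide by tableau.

No

Initial set: {Z; ~((Y & X) & ~X); ~(X <-> (Z -> ~X))}.
~((Y & X) & ~X): β-rule — branch into ~(Y & X)  //  ~~X.
  branch 1 (add ~(Y & X)):
    ~(X <-> (Z -> ~X)): β-rule — branch into X, ~(Z -> ~X)  //  ~X, (Z -> ~X).
      branch 1.1 (add X, ~(Z -> ~X)):
        ~(Z -> ~X): α-rule — add Z, ~~X.
        ~(Y & X): β-rule — branch into ~Y  //  ~X.
          branch 1.1.1 (add ~Y):
            ○ open, literals {X=1, Y=0, Z=1}.
          branch 1.1.2 (add ~X):
            × closes — contains both X and ~X.
      branch 1.2 (add ~X, (Z -> ~X)):
        ~(Y & X): β-rule — branch into ~Y  //  ~X.
          branch 1.2.1 (add ~Y):
            (Z -> ~X): β-rule — branch into ~Z  //  ~X.
              branch 1.2.1.1 (add ~Z):
                × closes — contains both Z and ~Z.
              branch 1.2.1.2 (add ~X):
                ○ open, literals {X=0, Y=0, Z=1}.
          branch 1.2.2 (add ~X):
            (Z -> ~X): β-rule — branch into ~Z  //  ~X.
              branch 1.2.2.1 (add ~Z):
                × closes — contains both Z and ~Z.
              branch 1.2.2.2 (add ~X):
                ○ open, literals {X=0, Z=1}.
  branch 2 (add ~~X):
    ~(X <-> (Z -> ~X)): β-rule — branch into X, ~(Z -> ~X)  //  ~X, (Z -> ~X).
      branch 2.1 (add X, ~(Z -> ~X)):
        ~(Z -> ~X): α-rule — add Z, ~~X.
        ○ open, literals {X=1, Z=1}.
      branch 2.2 (add ~X, (Z -> ~X)):
        × closes — contains both X and ~X.
4 branches closed, 4 open.
An open branch gives a countermodel: X=1, Y=0, Z=1 (unmentioned atoms arbitrary); the premises hold there but the conclusion fails.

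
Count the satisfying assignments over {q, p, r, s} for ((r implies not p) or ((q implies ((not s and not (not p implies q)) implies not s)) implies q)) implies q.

Initial set: {T (((r implies not p) or ((q implies ((not s and not (not p implies q)) implies not s)) implies q)) implies q)}.
T (((r implies not p) or ((q implies ((not s and not (not p implies q)) implies not s)) implies q)) implies q): β-rule — branch into F ((r implies not p) or ((q implies ((not s and not (not p implies q)) implies not s)) implies q))  //  T q.
  branch 1 (add F ((r implies not p) or ((q implies ((not s and not (not p implies q)) implies not s)) implies q))):
    F ((r implies not p) or ((q implies ((not s and not (not p implies q)) implies not s)) implies q)): α-rule — add F (r implies not p), F ((q implies ((not s and not (not p implies q)) implies not s)) implies q).
    F (r implies not p): α-rule — add T r, F not p.
    F ((q implies ((not s and not (not p implies q)) implies not s)) implies q): α-rule — add T (q implies ((not s and not (not p implies q)) implies not s)), F q.
    T (q implies ((not s and not (not p implies q)) implies not s)): β-rule — branch into F q  //  T ((not s and not (not p implies q)) implies not s).
      branch 1.1 (add F q):
        ○ open, literals {p=true, q=false, r=true}.
      branch 1.2 (add T ((not s and not (not p implies q)) implies not s)):
        T ((not s and not (not p implies q)) implies not s): β-rule — branch into F (not s and not (not p implies q))  //  T not s.
          branch 1.2.1 (add F (not s and not (not p implies q))):
            F (not s and not (not p implies q)): β-rule — branch into F not s  //  F not (not p implies q).
              branch 1.2.1.1 (add F not s):
                ○ open, literals {p=true, q=false, r=true, s=true}.
              branch 1.2.1.2 (add F not (not p implies q)):
                F not (not p implies q): β-rule — branch into F not p  //  T q.
                  branch 1.2.1.2.1 (add F not p):
                    ○ open, literals {p=true, q=false, r=true}.
                  branch 1.2.1.2.2 (add T q):
                    × closes — contains both q and not q.
          branch 1.2.2 (add T not s):
            ○ open, literals {p=true, q=false, r=true, s=false}.
  branch 2 (add T q):
    ○ open, literals {q=true}.
1 branch closed, 5 open.
Each open branch fixes some atoms; the unmentioned ones are free. Counting distinct full assignments: branch {p=true, q=false, r=true} (s) contributes 2 new; branch {p=true, q=false, r=true, s=true} (none free) contributes 0 new; branch {p=true, q=false, r=true} (s) contributes 0 new; branch {p=true, q=false, r=true, s=false} (none free) contributes 0 new; branch {q=true} (p, r, s) contributes 8 new. Total: 10.

10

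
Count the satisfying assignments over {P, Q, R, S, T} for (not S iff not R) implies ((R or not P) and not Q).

Initial set: {((not S iff not R) implies ((R or not P) and not Q))}.
((not S iff not R) implies ((R or not P) and not Q)): β-rule — branch into not (not S iff not R)  //  ((R or not P) and not Q).
  branch 1 (add not (not S iff not R)):
    not (not S iff not R): β-rule — branch into not S, not not R  //  not not S, not R.
      branch 1.1 (add not S, not not R):
        ○ open, literals {R=true, S=false}.
      branch 1.2 (add not not S, not R):
        ○ open, literals {R=false, S=true}.
  branch 2 (add ((R or not P) and not Q)):
    ((R or not P) and not Q): α-rule — add (R or not P), not Q.
    (R or not P): β-rule — branch into R  //  not P.
      branch 2.1 (add R):
        ○ open, literals {Q=false, R=true}.
      branch 2.2 (add not P):
        ○ open, literals {P=false, Q=false}.
0 branches closed, 4 open.
Each open branch fixes some atoms; the unmentioned ones are free. Counting distinct full assignments: branch {R=true, S=false} (P, Q, T) contributes 8 new; branch {R=false, S=true} (P, Q, T) contributes 8 new; branch {Q=false, R=true} (P, S, T) contributes 4 new; branch {P=false, Q=false} (R, S, T) contributes 2 new. Total: 22.

22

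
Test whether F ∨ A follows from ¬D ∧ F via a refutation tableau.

Initial set: {(¬D ∧ F); ¬(F ∨ A)}.
(¬D ∧ F): α-rule — add ¬D, F.
¬(F ∨ A): α-rule — add ¬F, ¬A.
× closes — contains both F and ¬F.
All 1 branch closes.
Every branch closed, so the premises entail the conclusion.

Yes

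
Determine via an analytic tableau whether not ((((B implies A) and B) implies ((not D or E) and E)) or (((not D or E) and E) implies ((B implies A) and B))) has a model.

Initial set: {not ((((B implies A) and B) implies ((not D or E) and E)) or (((not D or E) and E) implies ((B implies A) and B)))}.
not ((((B implies A) and B) implies ((not D or E) and E)) or (((not D or E) and E) implies ((B implies A) and B))): α-rule — add not (((B implies A) and B) implies ((not D or E) and E)), not (((not D or E) and E) implies ((B implies A) and B)).
not (((B implies A) and B) implies ((not D or E) and E)): α-rule — add ((B implies A) and B), not ((not D or E) and E).
not (((not D or E) and E) implies ((B implies A) and B)): α-rule — add ((not D or E) and E), not ((B implies A) and B).
((B implies A) and B): α-rule — add (B implies A), B.
((not D or E) and E): α-rule — add (not D or E), E.
not ((not D or E) and E): β-rule — branch into not (not D or E)  //  not E.
  branch 1 (add not (not D or E)):
    not (not D or E): α-rule — add not not D, not E.
    × closes — contains both E and not E.
  branch 2 (add not E):
    × closes — contains both E and not E.
All 2 branches close.
Every branch closed; the formula is unsatisfiable.

Unsatisfiable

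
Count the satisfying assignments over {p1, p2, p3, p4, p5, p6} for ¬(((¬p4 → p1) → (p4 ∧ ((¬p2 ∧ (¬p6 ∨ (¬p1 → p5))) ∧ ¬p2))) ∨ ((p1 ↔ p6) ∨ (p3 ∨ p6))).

6

Initial set: {¬(((¬p4 → p1) → (p4 ∧ ((¬p2 ∧ (¬p6 ∨ (¬p1 → p5))) ∧ ¬p2))) ∨ ((p1 ↔ p6) ∨ (p3 ∨ p6)))}.
¬(((¬p4 → p1) → (p4 ∧ ((¬p2 ∧ (¬p6 ∨ (¬p1 → p5))) ∧ ¬p2))) ∨ ((p1 ↔ p6) ∨ (p3 ∨ p6))): α-rule — add ¬((¬p4 → p1) → (p4 ∧ ((¬p2 ∧ (¬p6 ∨ (¬p1 → p5))) ∧ ¬p2))), ¬((p1 ↔ p6) ∨ (p3 ∨ p6)).
¬((¬p4 → p1) → (p4 ∧ ((¬p2 ∧ (¬p6 ∨ (¬p1 → p5))) ∧ ¬p2))): α-rule — add (¬p4 → p1), ¬(p4 ∧ ((¬p2 ∧ (¬p6 ∨ (¬p1 → p5))) ∧ ¬p2)).
¬((p1 ↔ p6) ∨ (p3 ∨ p6)): α-rule — add ¬(p1 ↔ p6), ¬(p3 ∨ p6).
¬(p3 ∨ p6): α-rule — add ¬p3, ¬p6.
(¬p4 → p1): β-rule — branch into ¬¬p4  //  p1.
  branch 1 (add ¬¬p4):
    ¬(p4 ∧ ((¬p2 ∧ (¬p6 ∨ (¬p1 → p5))) ∧ ¬p2)): β-rule — branch into ¬p4  //  ¬((¬p2 ∧ (¬p6 ∨ (¬p1 → p5))) ∧ ¬p2).
      branch 1.1 (add ¬p4):
        × closes — contains both p4 and ¬p4.
      branch 1.2 (add ¬((¬p2 ∧ (¬p6 ∨ (¬p1 → p5))) ∧ ¬p2)):
        ¬(p1 ↔ p6): β-rule — branch into p1, ¬p6  //  ¬p1, p6.
          branch 1.2.1 (add p1, ¬p6):
            ¬((¬p2 ∧ (¬p6 ∨ (¬p1 → p5))) ∧ ¬p2): β-rule — branch into ¬(¬p2 ∧ (¬p6 ∨ (¬p1 → p5)))  //  ¬¬p2.
              branch 1.2.1.1 (add ¬(¬p2 ∧ (¬p6 ∨ (¬p1 → p5)))):
                ¬(¬p2 ∧ (¬p6 ∨ (¬p1 → p5))): β-rule — branch into ¬¬p2  //  ¬(¬p6 ∨ (¬p1 → p5)).
                  branch 1.2.1.1.1 (add ¬¬p2):
                    ○ open, literals {p1=true, p2=true, p3=false, p4=true, p6=false}.
                  branch 1.2.1.1.2 (add ¬(¬p6 ∨ (¬p1 → p5))):
                    ¬(¬p6 ∨ (¬p1 → p5)): α-rule — add ¬¬p6, ¬(¬p1 → p5).
                    × closes — contains both p6 and ¬p6.
              branch 1.2.1.2 (add ¬¬p2):
                ○ open, literals {p1=true, p2=true, p3=false, p4=true, p6=false}.
          branch 1.2.2 (add ¬p1, p6):
            × closes — contains both p6 and ¬p6.
  branch 2 (add p1):
    ¬(p4 ∧ ((¬p2 ∧ (¬p6 ∨ (¬p1 → p5))) ∧ ¬p2)): β-rule — branch into ¬p4  //  ¬((¬p2 ∧ (¬p6 ∨ (¬p1 → p5))) ∧ ¬p2).
      branch 2.1 (add ¬p4):
        ¬(p1 ↔ p6): β-rule — branch into p1, ¬p6  //  ¬p1, p6.
          branch 2.1.1 (add p1, ¬p6):
            ○ open, literals {p1=true, p3=false, p4=false, p6=false}.
          branch 2.1.2 (add ¬p1, p6):
            × closes — contains both p1 and ¬p1.
      branch 2.2 (add ¬((¬p2 ∧ (¬p6 ∨ (¬p1 → p5))) ∧ ¬p2)):
        ¬(p1 ↔ p6): β-rule — branch into p1, ¬p6  //  ¬p1, p6.
          branch 2.2.1 (add p1, ¬p6):
            ¬((¬p2 ∧ (¬p6 ∨ (¬p1 → p5))) ∧ ¬p2): β-rule — branch into ¬(¬p2 ∧ (¬p6 ∨ (¬p1 → p5)))  //  ¬¬p2.
              branch 2.2.1.1 (add ¬(¬p2 ∧ (¬p6 ∨ (¬p1 → p5)))):
                ¬(¬p2 ∧ (¬p6 ∨ (¬p1 → p5))): β-rule — branch into ¬¬p2  //  ¬(¬p6 ∨ (¬p1 → p5)).
                  branch 2.2.1.1.1 (add ¬¬p2):
                    ○ open, literals {p1=true, p2=true, p3=false, p6=false}.
                  branch 2.2.1.1.2 (add ¬(¬p6 ∨ (¬p1 → p5))):
                    ¬(¬p6 ∨ (¬p1 → p5)): α-rule — add ¬¬p6, ¬(¬p1 → p5).
                    × closes — contains both p6 and ¬p6.
              branch 2.2.1.2 (add ¬¬p2):
                ○ open, literals {p1=true, p2=true, p3=false, p6=false}.
          branch 2.2.2 (add ¬p1, p6):
            × closes — contains both p1 and ¬p1.
6 branches closed, 5 open.
Each open branch fixes some atoms; the unmentioned ones are free. Counting distinct full assignments: branch {p1=true, p2=true, p3=false, p4=true, p6=false} (p5) contributes 2 new; branch {p1=true, p2=true, p3=false, p4=true, p6=false} (p5) contributes 0 new; branch {p1=true, p3=false, p4=false, p6=false} (p2, p5) contributes 4 new; branch {p1=true, p2=true, p3=false, p6=false} (p4, p5) contributes 0 new; branch {p1=true, p2=true, p3=false, p6=false} (p4, p5) contributes 0 new. Total: 6.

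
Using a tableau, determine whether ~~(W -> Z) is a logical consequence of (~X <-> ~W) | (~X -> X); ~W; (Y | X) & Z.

Yes

Initial set: {((~X <-> ~W) | (~X -> X)); ~W; ((Y | X) & Z); ~~~(W -> Z)}.
((Y | X) & Z): α-rule — add (Y | X), Z.
~~~(W -> Z): drop double negation, giving ~(W -> Z).
~(W -> Z): α-rule — add W, ~Z.
× closes — contains both W and ~W.
All 1 branch closes.
Every branch closed, so the premises entail the conclusion.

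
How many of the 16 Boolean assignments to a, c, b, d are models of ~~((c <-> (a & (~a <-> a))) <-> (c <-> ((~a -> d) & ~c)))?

10

Initial set: {T ~~((c <-> (a & (~a <-> a))) <-> (c <-> ((~a -> d) & ~c)))}.
T ~~((c <-> (a & (~a <-> a))) <-> (c <-> ((~a -> d) & ~c))): drop double negation, giving T ((c <-> (a & (~a <-> a))) <-> (c <-> ((~a -> d) & ~c))).
T ((c <-> (a & (~a <-> a))) <-> (c <-> ((~a -> d) & ~c))): β-rule — branch into T (c <-> (a & (~a <-> a))), T (c <-> ((~a -> d) & ~c))  //  F (c <-> (a & (~a <-> a))), F (c <-> ((~a -> d) & ~c)).
  branch 1 (add T (c <-> (a & (~a <-> a))), T (c <-> ((~a -> d) & ~c))):
    T (c <-> (a & (~a <-> a))): β-rule — branch into T c, T (a & (~a <-> a))  //  F c, F (a & (~a <-> a)).
      branch 1.1 (add T c, T (a & (~a <-> a))):
        T (a & (~a <-> a)): α-rule — add T a, T (~a <-> a).
        T (c <-> ((~a -> d) & ~c)): β-rule — branch into T c, T ((~a -> d) & ~c)  //  F c, F ((~a -> d) & ~c).
          branch 1.1.1 (add T c, T ((~a -> d) & ~c)):
            T ((~a -> d) & ~c): α-rule — add T (~a -> d), T ~c.
            × closes — contains both c and ~c.
          branch 1.1.2 (add F c, F ((~a -> d) & ~c)):
            × closes — contains both c and ~c.
      branch 1.2 (add F c, F (a & (~a <-> a))):
        T (c <-> ((~a -> d) & ~c)): β-rule — branch into T c, T ((~a -> d) & ~c)  //  F c, F ((~a -> d) & ~c).
          branch 1.2.1 (add T c, T ((~a -> d) & ~c)):
            × closes — contains both c and ~c.
          branch 1.2.2 (add F c, F ((~a -> d) & ~c)):
            F (a & (~a <-> a)): β-rule — branch into F a  //  F (~a <-> a).
              branch 1.2.2.1 (add F a):
                F ((~a -> d) & ~c): β-rule — branch into F (~a -> d)  //  F ~c.
                  branch 1.2.2.1.1 (add F (~a -> d)):
                    F (~a -> d): α-rule — add T ~a, F d.
                    ○ open, literals {a=F, c=F, d=F}.
                  branch 1.2.2.1.2 (add F ~c):
                    × closes — contains both c and ~c.
              branch 1.2.2.2 (add F (~a <-> a)):
                F ((~a -> d) & ~c): β-rule — branch into F (~a -> d)  //  F ~c.
                  branch 1.2.2.2.1 (add F (~a -> d)):
                    F (~a -> d): α-rule — add T ~a, F d.
                    F (~a <-> a): β-rule — branch into T ~a, F a  //  F ~a, T a.
                      branch 1.2.2.2.1.1 (add T ~a, F a):
                        ○ open, literals {a=F, c=F, d=F}.
                      branch 1.2.2.2.1.2 (add F ~a, T a):
                        × closes — contains both a and ~a.
                  branch 1.2.2.2.2 (add F ~c):
                    × closes — contains both c and ~c.
  branch 2 (add F (c <-> (a & (~a <-> a))), F (c <-> ((~a -> d) & ~c))):
    F (c <-> (a & (~a <-> a))): β-rule — branch into T c, F (a & (~a <-> a))  //  F c, T (a & (~a <-> a)).
      branch 2.1 (add T c, F (a & (~a <-> a))):
        F (c <-> ((~a -> d) & ~c)): β-rule — branch into T c, F ((~a -> d) & ~c)  //  F c, T ((~a -> d) & ~c).
          branch 2.1.1 (add T c, F ((~a -> d) & ~c)):
            F (a & (~a <-> a)): β-rule — branch into F a  //  F (~a <-> a).
              branch 2.1.1.1 (add F a):
                F ((~a -> d) & ~c): β-rule — branch into F (~a -> d)  //  F ~c.
                  branch 2.1.1.1.1 (add F (~a -> d)):
                    F (~a -> d): α-rule — add T ~a, F d.
                    ○ open, literals {a=F, c=T, d=F}.
                  branch 2.1.1.1.2 (add F ~c):
                    ○ open, literals {a=F, c=T}.
              branch 2.1.1.2 (add F (~a <-> a)):
                F ((~a -> d) & ~c): β-rule — branch into F (~a -> d)  //  F ~c.
                  branch 2.1.1.2.1 (add F (~a -> d)):
                    F (~a -> d): α-rule — add T ~a, F d.
                    F (~a <-> a): β-rule — branch into T ~a, F a  //  F ~a, T a.
                      branch 2.1.1.2.1.1 (add T ~a, F a):
                        ○ open, literals {a=F, c=T, d=F}.
                      branch 2.1.1.2.1.2 (add F ~a, T a):
                        × closes — contains both a and ~a.
                  branch 2.1.1.2.2 (add F ~c):
                    F (~a <-> a): β-rule — branch into T ~a, F a  //  F ~a, T a.
                      branch 2.1.1.2.2.1 (add T ~a, F a):
                        ○ open, literals {a=F, c=T}.
                      branch 2.1.1.2.2.2 (add F ~a, T a):
                        ○ open, literals {a=T, c=T}.
          branch 2.1.2 (add F c, T ((~a -> d) & ~c)):
            × closes — contains both c and ~c.
      branch 2.2 (add F c, T (a & (~a <-> a))):
        T (a & (~a <-> a)): α-rule — add T a, T (~a <-> a).
        F (c <-> ((~a -> d) & ~c)): β-rule — branch into T c, F ((~a -> d) & ~c)  //  F c, T ((~a -> d) & ~c).
          branch 2.2.1 (add T c, F ((~a -> d) & ~c)):
            × closes — contains both c and ~c.
          branch 2.2.2 (add F c, T ((~a -> d) & ~c)):
            T ((~a -> d) & ~c): α-rule — add T (~a -> d), T ~c.
            T (~a <-> a): β-rule — branch into T ~a, T a  //  F ~a, F a.
              branch 2.2.2.1 (add T ~a, T a):
                × closes — contains both a and ~a.
              branch 2.2.2.2 (add F ~a, F a):
                × closes — contains both a and ~a.
11 branches closed, 7 open.
Each open branch fixes some atoms; the unmentioned ones are free. Counting distinct full assignments: branch {a=F, c=F, d=F} (b) contributes 2 new; branch {a=F, c=F, d=F} (b) contributes 0 new; branch {a=F, c=T, d=F} (b) contributes 2 new; branch {a=F, c=T} (b, d) contributes 2 new; branch {a=F, c=T, d=F} (b) contributes 0 new; branch {a=F, c=T} (b, d) contributes 0 new; branch {a=T, c=T} (b, d) contributes 4 new. Total: 10.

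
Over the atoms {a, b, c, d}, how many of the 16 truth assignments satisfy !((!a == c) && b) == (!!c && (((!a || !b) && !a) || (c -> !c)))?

4

Initial set: {T (!((!a == c) && b) == (!!c && (((!a || !b) && !a) || (c -> !c))))}.
T (!((!a == c) && b) == (!!c && (((!a || !b) && !a) || (c -> !c)))): β-rule — branch into T !((!a == c) && b), T (!!c && (((!a || !b) && !a) || (c -> !c)))  //  F !((!a == c) && b), F (!!c && (((!a || !b) && !a) || (c -> !c))).
  branch 1 (add T !((!a == c) && b), T (!!c && (((!a || !b) && !a) || (c -> !c)))):
    T (!!c && (((!a || !b) && !a) || (c -> !c))): α-rule — add T !!c, T (((!a || !b) && !a) || (c -> !c)).
    T !!c: drop double negation, giving T c.
    T !((!a == c) && b): β-rule — branch into F (!a == c)  //  F b.
      branch 1.1 (add F (!a == c)):
        T (((!a || !b) && !a) || (c -> !c)): β-rule — branch into T ((!a || !b) && !a)  //  T (c -> !c).
          branch 1.1.1 (add T ((!a || !b) && !a)):
            T ((!a || !b) && !a): α-rule — add T (!a || !b), T !a.
            F (!a == c): β-rule — branch into T !a, F c  //  F !a, T c.
              branch 1.1.1.1 (add T !a, F c):
                × closes — contains both c and !c.
              branch 1.1.1.2 (add F !a, T c):
                × closes — contains both a and !a.
          branch 1.1.2 (add T (c -> !c)):
            F (!a == c): β-rule — branch into T !a, F c  //  F !a, T c.
              branch 1.1.2.1 (add T !a, F c):
                × closes — contains both c and !c.
              branch 1.1.2.2 (add F !a, T c):
                T (c -> !c): β-rule — branch into F c  //  T !c.
                  branch 1.1.2.2.1 (add F c):
                    × closes — contains both c and !c.
                  branch 1.1.2.2.2 (add T !c):
                    × closes — contains both c and !c.
      branch 1.2 (add F b):
        T (((!a || !b) && !a) || (c -> !c)): β-rule — branch into T ((!a || !b) && !a)  //  T (c -> !c).
          branch 1.2.1 (add T ((!a || !b) && !a)):
            T ((!a || !b) && !a): α-rule — add T (!a || !b), T !a.
            T (!a || !b): β-rule — branch into T !a  //  T !b.
              branch 1.2.1.1 (add T !a):
                ○ open, literals {a=F, b=F, c=T}.
              branch 1.2.1.2 (add T !b):
                ○ open, literals {a=F, b=F, c=T}.
          branch 1.2.2 (add T (c -> !c)):
            T (c -> !c): β-rule — branch into F c  //  T !c.
              branch 1.2.2.1 (add F c):
                × closes — contains both c and !c.
              branch 1.2.2.2 (add T !c):
                × closes — contains both c and !c.
  branch 2 (add F !((!a == c) && b), F (!!c && (((!a || !b) && !a) || (c -> !c)))):
    F !((!a == c) && b): α-rule — add T (!a == c), T b.
    F (!!c && (((!a || !b) && !a) || (c -> !c))): β-rule — branch into F !!c  //  F (((!a || !b) && !a) || (c -> !c)).
      branch 2.1 (add F !!c):
        F !!c: drop double negation, giving F c.
        T (!a == c): β-rule — branch into T !a, T c  //  F !a, F c.
          branch 2.1.1 (add T !a, T c):
            × closes — contains both c and !c.
          branch 2.1.2 (add F !a, F c):
            ○ open, literals {a=T, b=T, c=F}.
      branch 2.2 (add F (((!a || !b) && !a) || (c -> !c))):
        F (((!a || !b) && !a) || (c -> !c)): α-rule — add F ((!a || !b) && !a), F (c -> !c).
        F (c -> !c): α-rule — add T c, F !c.
        T (!a == c): β-rule — branch into T !a, T c  //  F !a, F c.
          branch 2.2.1 (add T !a, T c):
            F ((!a || !b) && !a): β-rule — branch into F (!a || !b)  //  F !a.
              branch 2.2.1.1 (add F (!a || !b)):
                F (!a || !b): α-rule — add F !a, F !b.
                × closes — contains both a and !a.
              branch 2.2.1.2 (add F !a):
                × closes — contains both a and !a.
          branch 2.2.2 (add F !a, F c):
            × closes — contains both c and !c.
11 branches closed, 3 open.
Each open branch fixes some atoms; the unmentioned ones are free. Counting distinct full assignments: branch {a=F, b=F, c=T} (d) contributes 2 new; branch {a=F, b=F, c=T} (d) contributes 0 new; branch {a=T, b=T, c=F} (d) contributes 2 new. Total: 4.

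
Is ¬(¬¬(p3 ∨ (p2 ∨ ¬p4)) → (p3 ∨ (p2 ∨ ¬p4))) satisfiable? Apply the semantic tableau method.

Initial set: {¬(¬¬(p3 ∨ (p2 ∨ ¬p4)) → (p3 ∨ (p2 ∨ ¬p4)))}.
¬(¬¬(p3 ∨ (p2 ∨ ¬p4)) → (p3 ∨ (p2 ∨ ¬p4))): α-rule — add ¬¬(p3 ∨ (p2 ∨ ¬p4)), ¬(p3 ∨ (p2 ∨ ¬p4)).
¬¬(p3 ∨ (p2 ∨ ¬p4)): drop double negation, giving (p3 ∨ (p2 ∨ ¬p4)).
¬(p3 ∨ (p2 ∨ ¬p4)): α-rule — add ¬p3, ¬(p2 ∨ ¬p4).
¬(p2 ∨ ¬p4): α-rule — add ¬p2, ¬¬p4.
(p3 ∨ (p2 ∨ ¬p4)): β-rule — branch into p3  //  (p2 ∨ ¬p4).
  branch 1 (add p3):
    × closes — contains both p3 and ¬p3.
  branch 2 (add (p2 ∨ ¬p4)):
    (p2 ∨ ¬p4): β-rule — branch into p2  //  ¬p4.
      branch 2.1 (add p2):
        × closes — contains both p2 and ¬p2.
      branch 2.2 (add ¬p4):
        × closes — contains both p4 and ¬p4.
All 3 branches close.
Every branch closed; the formula is unsatisfiable.

Unsatisfiable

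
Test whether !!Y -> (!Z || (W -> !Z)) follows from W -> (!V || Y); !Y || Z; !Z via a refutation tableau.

Initial set: {T (W -> (!V || Y)); T (!Y || Z); T !Z; F (!!Y -> (!Z || (W -> !Z)))}.
F (!!Y -> (!Z || (W -> !Z))): α-rule — add T !!Y, F (!Z || (W -> !Z)).
T !!Y: drop double negation, giving T Y.
F (!Z || (W -> !Z)): α-rule — add F !Z, F (W -> !Z).
× closes — contains both Z and !Z.
All 1 branch closes.
Every branch closed, so the premises entail the conclusion.

Yes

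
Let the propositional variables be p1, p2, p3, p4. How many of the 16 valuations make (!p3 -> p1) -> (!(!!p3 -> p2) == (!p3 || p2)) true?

Initial set: {((!p3 -> p1) -> (!(!!p3 -> p2) == (!p3 || p2)))}.
((!p3 -> p1) -> (!(!!p3 -> p2) == (!p3 || p2))): β-rule — branch into !(!p3 -> p1)  //  (!(!!p3 -> p2) == (!p3 || p2)).
  branch 1 (add !(!p3 -> p1)):
    !(!p3 -> p1): α-rule — add !p3, !p1.
    ○ open, literals {p1=false, p3=false}.
  branch 2 (add (!(!!p3 -> p2) == (!p3 || p2))):
    (!(!!p3 -> p2) == (!p3 || p2)): β-rule — branch into !(!!p3 -> p2), (!p3 || p2)  //  !!(!!p3 -> p2), !(!p3 || p2).
      branch 2.1 (add !(!!p3 -> p2), (!p3 || p2)):
        !(!!p3 -> p2): α-rule — add !!p3, !p2.
        !!p3: drop double negation, giving p3.
        (!p3 || p2): β-rule — branch into !p3  //  p2.
          branch 2.1.1 (add !p3):
            × closes — contains both p3 and !p3.
          branch 2.1.2 (add p2):
            × closes — contains both p2 and !p2.
      branch 2.2 (add !!(!!p3 -> p2), !(!p3 || p2)):
        !(!p3 || p2): α-rule — add !!p3, !p2.
        !!(!!p3 -> p2): β-rule — branch into !!!p3  //  p2.
          branch 2.2.1 (add !!!p3):
            !!!p3: drop double negation, giving !p3.
            × closes — contains both p3 and !p3.
          branch 2.2.2 (add p2):
            × closes — contains both p2 and !p2.
4 branches closed, 1 open.
Each open branch fixes some atoms; the unmentioned ones are free. Counting distinct full assignments: branch {p1=false, p3=false} (p2, p4) contributes 4 new. Total: 4.

4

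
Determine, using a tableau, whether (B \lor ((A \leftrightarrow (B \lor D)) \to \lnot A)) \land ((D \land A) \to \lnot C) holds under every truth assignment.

Assume the negation and expand:
Initial set: {\lnot ((B \lor ((A \leftrightarrow (B \lor D)) \to \lnot A)) \land ((D \land A) \to \lnot C))}.
\lnot ((B \lor ((A \leftrightarrow (B \lor D)) \to \lnot A)) \land ((D \land A) \to \lnot C)): β-rule — branch into \lnot (B \lor ((A \leftrightarrow (B \lor D)) \to \lnot A))  //  \lnot ((D \land A) \to \lnot C).
  branch 1 (add \lnot (B \lor ((A \leftrightarrow (B \lor D)) \to \lnot A))):
    \lnot (B \lor ((A \leftrightarrow (B \lor D)) \to \lnot A)): α-rule — add \lnot B, \lnot ((A \leftrightarrow (B \lor D)) \to \lnot A).
    \lnot ((A \leftrightarrow (B \lor D)) \to \lnot A): α-rule — add (A \leftrightarrow (B \lor D)), \lnot \lnot A.
    (A \leftrightarrow (B \lor D)): β-rule — branch into A, (B \lor D)  //  \lnot A, \lnot (B \lor D).
      branch 1.1 (add A, (B \lor D)):
        (B \lor D): β-rule — branch into B  //  D.
          branch 1.1.1 (add B):
            × closes — contains both B and \lnot B.
          branch 1.1.2 (add D):
            ○ open, literals {A=T, B=F, D=T}.
      branch 1.2 (add \lnot A, \lnot (B \lor D)):
        × closes — contains both A and \lnot A.
  branch 2 (add \lnot ((D \land A) \to \lnot C)):
    \lnot ((D \land A) \to \lnot C): α-rule — add (D \land A), \lnot \lnot C.
    (D \land A): α-rule — add D, A.
    ○ open, literals {A=T, C=T, D=T}.
2 branches closed, 2 open.
An open branch gives a countermodel: A=T, B=F, D=T (unmentioned atoms arbitrary); under it the original formula is false.

Not valid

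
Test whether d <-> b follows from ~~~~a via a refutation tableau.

Initial set: {~~~~a; ~(d <-> b)}.
~~~~a: drop double negation, giving ~~a.
~~a: drop double negation, giving a.
~(d <-> b): β-rule — branch into d, ~b  //  ~d, b.
  branch 1 (add d, ~b):
    ○ open, literals {a=1, b=0, d=1}.
  branch 2 (add ~d, b):
    ○ open, literals {a=1, b=1, d=0}.
0 branches closed, 2 open.
An open branch gives a countermodel: a=1, b=0, d=1 (unmentioned atoms arbitrary); the premises hold there but the conclusion fails.

No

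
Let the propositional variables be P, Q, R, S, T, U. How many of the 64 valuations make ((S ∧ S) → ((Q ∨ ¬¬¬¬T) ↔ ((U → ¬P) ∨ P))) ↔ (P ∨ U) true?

44

Initial set: {T (((S ∧ S) → ((Q ∨ ¬¬¬¬T) ↔ ((U → ¬P) ∨ P))) ↔ (P ∨ U))}.
T (((S ∧ S) → ((Q ∨ ¬¬¬¬T) ↔ ((U → ¬P) ∨ P))) ↔ (P ∨ U)): β-rule — branch into T ((S ∧ S) → ((Q ∨ ¬¬¬¬T) ↔ ((U → ¬P) ∨ P))), T (P ∨ U)  //  F ((S ∧ S) → ((Q ∨ ¬¬¬¬T) ↔ ((U → ¬P) ∨ P))), F (P ∨ U).
  branch 1 (add T ((S ∧ S) → ((Q ∨ ¬¬¬¬T) ↔ ((U → ¬P) ∨ P))), T (P ∨ U)):
    T ((S ∧ S) → ((Q ∨ ¬¬¬¬T) ↔ ((U → ¬P) ∨ P))): β-rule — branch into F (S ∧ S)  //  T ((Q ∨ ¬¬¬¬T) ↔ ((U → ¬P) ∨ P)).
      branch 1.1 (add F (S ∧ S)):
        T (P ∨ U): β-rule — branch into T P  //  T U.
          branch 1.1.1 (add T P):
            F (S ∧ S): β-rule — branch into F S  //  F S.
              branch 1.1.1.1 (add F S):
                ○ open, literals {P=true, S=false}.
              branch 1.1.1.2 (add F S):
                ○ open, literals {P=true, S=false}.
          branch 1.1.2 (add T U):
            F (S ∧ S): β-rule — branch into F S  //  F S.
              branch 1.1.2.1 (add F S):
                ○ open, literals {S=false, U=true}.
              branch 1.1.2.2 (add F S):
                ○ open, literals {S=false, U=true}.
      branch 1.2 (add T ((Q ∨ ¬¬¬¬T) ↔ ((U → ¬P) ∨ P))):
        T (P ∨ U): β-rule — branch into T P  //  T U.
          branch 1.2.1 (add T P):
            T ((Q ∨ ¬¬¬¬T) ↔ ((U → ¬P) ∨ P)): β-rule — branch into T (Q ∨ ¬¬¬¬T), T ((U → ¬P) ∨ P)  //  F (Q ∨ ¬¬¬¬T), F ((U → ¬P) ∨ P).
              branch 1.2.1.1 (add T (Q ∨ ¬¬¬¬T), T ((U → ¬P) ∨ P)):
                T (Q ∨ ¬¬¬¬T): β-rule — branch into T Q  //  T ¬¬¬¬T.
                  branch 1.2.1.1.1 (add T Q):
                    T ((U → ¬P) ∨ P): β-rule — branch into T (U → ¬P)  //  T P.
                      branch 1.2.1.1.1.1 (add T (U → ¬P)):
                        T (U → ¬P): β-rule — branch into F U  //  T ¬P.
                          branch 1.2.1.1.1.1.1 (add F U):
                            ○ open, literals {P=true, Q=true, U=false}.
                          branch 1.2.1.1.1.1.2 (add T ¬P):
                            × closes — contains both P and ¬P.
                      branch 1.2.1.1.1.2 (add T P):
                        ○ open, literals {P=true, Q=true}.
                  branch 1.2.1.1.2 (add T ¬¬¬¬T):
                    T ¬¬¬¬T: drop double negation, giving T ¬¬T.
                    T ¬¬T: drop double negation, giving T T.
                    T ((U → ¬P) ∨ P): β-rule — branch into T (U → ¬P)  //  T P.
                      branch 1.2.1.1.2.1 (add T (U → ¬P)):
                        T (U → ¬P): β-rule — branch into F U  //  T ¬P.
                          branch 1.2.1.1.2.1.1 (add F U):
                            ○ open, literals {P=true, T=true, U=false}.
                          branch 1.2.1.1.2.1.2 (add T ¬P):
                            × closes — contains both P and ¬P.
                      branch 1.2.1.1.2.2 (add T P):
                        ○ open, literals {P=true, T=true}.
              branch 1.2.1.2 (add F (Q ∨ ¬¬¬¬T), F ((U → ¬P) ∨ P)):
                F (Q ∨ ¬¬¬¬T): α-rule — add F Q, F ¬¬¬¬T.
                F ((U → ¬P) ∨ P): α-rule — add F (U → ¬P), F P.
                × closes — contains both P and ¬P.
          branch 1.2.2 (add T U):
            T ((Q ∨ ¬¬¬¬T) ↔ ((U → ¬P) ∨ P)): β-rule — branch into T (Q ∨ ¬¬¬¬T), T ((U → ¬P) ∨ P)  //  F (Q ∨ ¬¬¬¬T), F ((U → ¬P) ∨ P).
              branch 1.2.2.1 (add T (Q ∨ ¬¬¬¬T), T ((U → ¬P) ∨ P)):
                T (Q ∨ ¬¬¬¬T): β-rule — branch into T Q  //  T ¬¬¬¬T.
                  branch 1.2.2.1.1 (add T Q):
                    T ((U → ¬P) ∨ P): β-rule — branch into T (U → ¬P)  //  T P.
                      branch 1.2.2.1.1.1 (add T (U → ¬P)):
                        T (U → ¬P): β-rule — branch into F U  //  T ¬P.
                          branch 1.2.2.1.1.1.1 (add F U):
                            × closes — contains both U and ¬U.
                          branch 1.2.2.1.1.1.2 (add T ¬P):
                            ○ open, literals {P=false, Q=true, U=true}.
                      branch 1.2.2.1.1.2 (add T P):
                        ○ open, literals {P=true, Q=true, U=true}.
                  branch 1.2.2.1.2 (add T ¬¬¬¬T):
                    T ¬¬¬¬T: drop double negation, giving T ¬¬T.
                    T ¬¬T: drop double negation, giving T T.
                    T ((U → ¬P) ∨ P): β-rule — branch into T (U → ¬P)  //  T P.
                      branch 1.2.2.1.2.1 (add T (U → ¬P)):
                        T (U → ¬P): β-rule — branch into F U  //  T ¬P.
                          branch 1.2.2.1.2.1.1 (add F U):
                            × closes — contains both U and ¬U.
                          branch 1.2.2.1.2.1.2 (add T ¬P):
                            ○ open, literals {P=false, T=true, U=true}.
                      branch 1.2.2.1.2.2 (add T P):
                        ○ open, literals {P=true, T=true, U=true}.
              branch 1.2.2.2 (add F (Q ∨ ¬¬¬¬T), F ((U → ¬P) ∨ P)):
                F (Q ∨ ¬¬¬¬T): α-rule — add F Q, F ¬¬¬¬T.
                F ((U → ¬P) ∨ P): α-rule — add F (U → ¬P), F P.
                F ¬¬¬¬T: drop double negation, giving F ¬¬T.
                F (U → ¬P): α-rule — add T U, F ¬P.
                × closes — contains both P and ¬P.
  branch 2 (add F ((S ∧ S) → ((Q ∨ ¬¬¬¬T) ↔ ((U → ¬P) ∨ P))), F (P ∨ U)):
    F ((S ∧ S) → ((Q ∨ ¬¬¬¬T) ↔ ((U → ¬P) ∨ P))): α-rule — add T (S ∧ S), F ((Q ∨ ¬¬¬¬T) ↔ ((U → ¬P) ∨ P)).
    F (P ∨ U): α-rule — add F P, F U.
    T (S ∧ S): α-rule — add T S, T S.
    F ((Q ∨ ¬¬¬¬T) ↔ ((U → ¬P) ∨ P)): β-rule — branch into T (Q ∨ ¬¬¬¬T), F ((U → ¬P) ∨ P)  //  F (Q ∨ ¬¬¬¬T), T ((U → ¬P) ∨ P).
      branch 2.1 (add T (Q ∨ ¬¬¬¬T), F ((U → ¬P) ∨ P)):
        F ((U → ¬P) ∨ P): α-rule — add F (U → ¬P), F P.
        F (U → ¬P): α-rule — add T U, F ¬P.
        × closes — contains both U and ¬U.
      branch 2.2 (add F (Q ∨ ¬¬¬¬T), T ((U → ¬P) ∨ P)):
        F (Q ∨ ¬¬¬¬T): α-rule — add F Q, F ¬¬¬¬T.
        F ¬¬¬¬T: drop double negation, giving F ¬¬T.
        F ¬¬T: drop double negation, giving F T.
        T ((U → ¬P) ∨ P): β-rule — branch into T (U → ¬P)  //  T P.
          branch 2.2.1 (add T (U → ¬P)):
            T (U → ¬P): β-rule — branch into F U  //  T ¬P.
              branch 2.2.1.1 (add F U):
                ○ open, literals {P=false, Q=false, S=true, T=false, U=false}.
              branch 2.2.1.2 (add T ¬P):
                ○ open, literals {P=false, Q=false, S=true, T=false, U=false}.
          branch 2.2.2 (add T P):
            × closes — contains both P and ¬P.
8 branches closed, 14 open.
Each open branch fixes some atoms; the unmentioned ones are free. Counting distinct full assignments: branch {P=true, S=false} (Q, R, T, U) contributes 16 new; branch {P=true, S=false} (Q, R, T, U) contributes 0 new; branch {S=false, U=true} (P, Q, R, T) contributes 8 new; branch {S=false, U=true} (P, Q, R, T) contributes 0 new; branch {P=true, Q=true, U=false} (R, S, T) contributes 4 new; branch {P=true, Q=true} (R, S, T, U) contributes 4 new; branch {P=true, T=true, U=false} (Q, R, S) contributes 2 new; branch {P=true, T=true} (Q, R, S, U) contributes 2 new; branch {P=false, Q=true, U=true} (R, S, T) contributes 4 new; branch {P=true, Q=true, U=true} (R, S, T) contributes 0 new; branch {P=false, T=true, U=true} (Q, R, S) contributes 2 new; branch {P=true, T=true, U=true} (Q, R, S) contributes 0 new; branch {P=false, Q=false, S=true, T=false, U=false} (R) contributes 2 new; branch {P=false, Q=false, S=true, T=false, U=false} (R) contributes 0 new. Total: 44.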